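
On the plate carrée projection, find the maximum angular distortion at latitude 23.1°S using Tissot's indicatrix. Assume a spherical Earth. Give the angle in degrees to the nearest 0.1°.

4.8°

Plate carrée maps x = Rλ, y = Rφ. The meridian scale is h = 1 and the parallel scale is k = 1/cos φ = sec φ.
At 23.1°: h = 1.000, k = 1.087; principal scales a = 1.087, b = 1.000.
sin(ω/2) = (a − b)/(a + b) = 0.08717/2.087 = 0.04176, so ω = 2 arcsin(0.04176) ≈ 4.8°.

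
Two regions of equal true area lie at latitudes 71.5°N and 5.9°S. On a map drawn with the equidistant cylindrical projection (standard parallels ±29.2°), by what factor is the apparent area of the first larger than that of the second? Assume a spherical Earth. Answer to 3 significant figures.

The equidistant cylindrical projection with φ₀ = 29.2° has h = 1 (meridians true) and k = cos φ₀ / cos φ along parallels.
Areal scale at 71.5°: h·k = 1.000 × 2.751 = 2.751.
Areal scale at 5.9°: h·k = 1.000 × 0.8776 = 0.8776.
Ratio = 2.751/0.8776 ≈ 3.13.

3.13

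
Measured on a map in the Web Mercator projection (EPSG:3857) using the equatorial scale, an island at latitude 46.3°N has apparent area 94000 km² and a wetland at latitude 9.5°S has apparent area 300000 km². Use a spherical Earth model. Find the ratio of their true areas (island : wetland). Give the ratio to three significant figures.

Mercator's areal exaggeration is sec²φ; hence true area = (apparent area) · cos²φ.
True area of island: 94000 × cos²(46.3°) = 94000 × 0.4773 = 44870 km².
True area of wetland: 300000 × cos²(9.5°) = 300000 × 0.9728 = 291800 km².
Ratio = 44870 / 291800 ≈ 0.154.

0.154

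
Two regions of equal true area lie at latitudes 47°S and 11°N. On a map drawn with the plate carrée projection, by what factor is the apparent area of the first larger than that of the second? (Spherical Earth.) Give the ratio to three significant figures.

In the plate carrée (x = Rλ, y = Rφ), meridians are true-scale (h = 1) and parallels are stretched by k = sec φ.
Areal scale at 47°: h·k = 1.000 × 1.466 = 1.466.
Areal scale at 11°: h·k = 1.000 × 1.019 = 1.019.
Ratio = 1.466/1.019 ≈ 1.44.

1.44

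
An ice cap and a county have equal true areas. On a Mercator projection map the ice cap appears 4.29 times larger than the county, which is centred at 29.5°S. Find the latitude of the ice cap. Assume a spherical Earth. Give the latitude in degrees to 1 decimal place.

65.2°

On Mercator, (apparent₁)/(apparent₂) = sec²φ₁ / sec²φ₂ when true areas are equal.
cos²φ₂ / cos²φ₁ = 4.29  ⇒  cos φ₁ = cos 29.5° / √4.29 = 0.8704/2.071 = 0.4202.
φ₁ = arccos(0.4202) ≈ 65.2°.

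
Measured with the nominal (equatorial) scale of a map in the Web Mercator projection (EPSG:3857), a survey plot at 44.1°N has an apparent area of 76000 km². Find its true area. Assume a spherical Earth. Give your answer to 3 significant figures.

39200 km²

The Mercator projection is conformal; its linear scale factor is the same in every direction and equals sec φ = 1/cos φ.
Areal scale = k² = sec²φ = 1/cos²(44.1°) = 1/0.7181² = 1.939.
True area = apparent / (areal scale) = 76000 / 1.939 ≈ 39200 km².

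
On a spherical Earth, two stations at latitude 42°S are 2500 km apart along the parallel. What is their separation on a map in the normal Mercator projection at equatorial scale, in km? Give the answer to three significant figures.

3360 km

For Mercator, h = k = sec φ (a conformal cylindrical projection has a single point scale, 1/cos φ).
Along the parallel, k = sec 42° = 1/0.7431 = 1.346.
Map distance = 2500 × 1.346 ≈ 3360 km.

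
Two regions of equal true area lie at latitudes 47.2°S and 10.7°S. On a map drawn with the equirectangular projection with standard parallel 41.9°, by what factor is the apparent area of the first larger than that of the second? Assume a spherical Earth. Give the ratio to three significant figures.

1.45

In the equirectangular projection with standard parallel φ₀ = 41.9° (x = Rλ cos φ₀, y = Rφ), meridians are true-scale (h = 1) and the parallel scale is k = cos φ₀ / cos φ.
Areal scale at 47.2°: h·k = 1.000 × 1.095 = 1.095.
Areal scale at 10.7°: h·k = 1.000 × 0.7575 = 0.7575.
Ratio = 1.095/0.7575 ≈ 1.45.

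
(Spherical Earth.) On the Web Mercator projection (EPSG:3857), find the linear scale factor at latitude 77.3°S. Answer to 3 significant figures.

4.55

For Mercator, h = k = sec φ (a conformal cylindrical projection has a single point scale, 1/cos φ).
k = 1/cos 77.3° = 1/0.2198 = 4.549.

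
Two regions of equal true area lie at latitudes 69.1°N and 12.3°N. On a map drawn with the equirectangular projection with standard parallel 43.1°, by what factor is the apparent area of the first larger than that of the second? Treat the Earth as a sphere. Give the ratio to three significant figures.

The equidistant cylindrical projection with φ₀ = 43.1° has h = 1 (meridians true) and k = cos φ₀ / cos φ along parallels.
Areal scale at 69.1°: h·k = 1.000 × 2.047 = 2.047.
Areal scale at 12.3°: h·k = 1.000 × 0.7473 = 0.7473.
Ratio = 2.047/0.7473 ≈ 2.74.

2.74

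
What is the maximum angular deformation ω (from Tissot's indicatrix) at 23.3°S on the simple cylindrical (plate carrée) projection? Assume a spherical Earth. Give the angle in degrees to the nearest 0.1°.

Plate carrée maps x = Rλ, y = Rφ. The meridian scale is h = 1 and the parallel scale is k = 1/cos φ = sec φ.
At 23.3°: h = 1.000, k = 1.089; principal scales a = 1.089, b = 1.000.
sin(ω/2) = (a − b)/(a + b) = 0.08880/2.089 = 0.04251, so ω = 2 arcsin(0.04251) ≈ 4.9°.

4.9°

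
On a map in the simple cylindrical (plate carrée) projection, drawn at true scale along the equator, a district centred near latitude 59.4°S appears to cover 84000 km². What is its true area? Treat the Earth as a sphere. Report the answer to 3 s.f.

For the equirectangular projection with φ₀ = 0 (plate carrée), h = 1 along meridians and k = sec φ along parallels.
Areal scale = h·k = 1 × sec φ; at 59.4°, h = 1.000, k = 1.964, so h·k = 1.964.
True area = apparent / (areal scale) = 84000 / 1.964 ≈ 42800 km².

42800 km²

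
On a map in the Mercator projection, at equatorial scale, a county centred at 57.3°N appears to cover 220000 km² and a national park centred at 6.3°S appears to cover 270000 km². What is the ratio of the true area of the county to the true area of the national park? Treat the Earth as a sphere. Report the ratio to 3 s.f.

On Mercator the areal scale is sec²φ, so true area = apparent × cos²φ.
True area of county: 220000 × cos²(57.3°) = 220000 × 0.2919 = 64210 km².
True area of national park: 270000 × cos²(6.3°) = 270000 × 0.9880 = 266700 km².
Ratio = 64210 / 266700 ≈ 0.241.

0.241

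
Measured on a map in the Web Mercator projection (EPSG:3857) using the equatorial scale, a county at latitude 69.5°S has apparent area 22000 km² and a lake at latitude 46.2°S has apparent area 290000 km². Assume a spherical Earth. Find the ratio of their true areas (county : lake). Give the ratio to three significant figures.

Since Mercator area scale is 1/cos²φ, the true area equals the apparent area multiplied by cos²φ.
True area of county: 22000 × cos²(69.5°) = 22000 × 0.1226 = 2698 km².
True area of lake: 290000 × cos²(46.2°) = 290000 × 0.4791 = 138900 km².
Ratio = 2698 / 138900 ≈ 0.0194.

0.0194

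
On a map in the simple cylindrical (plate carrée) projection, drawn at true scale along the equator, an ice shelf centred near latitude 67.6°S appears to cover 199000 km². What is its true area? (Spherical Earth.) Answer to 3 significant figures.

For the equirectangular projection with φ₀ = 0 (plate carrée), h = 1 along meridians and k = sec φ along parallels.
Areal scale = h·k = 1 × sec φ; at 67.6°, h = 1.000, k = 2.624, so h·k = 2.624.
True area = apparent / (areal scale) = 199000 / 2.624 ≈ 75800 km².

75800 km²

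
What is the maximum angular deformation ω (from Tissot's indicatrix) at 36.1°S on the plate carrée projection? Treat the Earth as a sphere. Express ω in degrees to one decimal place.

For the equirectangular projection with φ₀ = 0 (plate carrée), h = 1 along meridians and k = sec φ along parallels.
At 36.1°: h = 1.000, k = 1.238; principal scales a = 1.238, b = 1.000.
sin(ω/2) = (a − b)/(a + b) = 0.2376/2.238 = 0.1062, so ω = 2 arcsin(0.1062) ≈ 12.2°.

12.2°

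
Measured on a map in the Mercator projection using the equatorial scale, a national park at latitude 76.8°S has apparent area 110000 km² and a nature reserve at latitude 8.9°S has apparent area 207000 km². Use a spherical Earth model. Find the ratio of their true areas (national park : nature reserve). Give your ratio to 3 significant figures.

0.0284

On Mercator the areal scale is sec²φ, so true area = apparent × cos²φ.
True area of national park: 110000 × cos²(76.8°) = 110000 × 0.05214 = 5736 km².
True area of nature reserve: 207000 × cos²(8.9°) = 207000 × 0.9761 = 202000 km².
Ratio = 5736 / 202000 ≈ 0.0284.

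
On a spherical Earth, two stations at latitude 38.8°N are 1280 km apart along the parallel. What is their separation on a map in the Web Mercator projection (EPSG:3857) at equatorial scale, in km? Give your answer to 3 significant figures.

1640 km

The Mercator projection is conformal; its linear scale factor is the same in every direction and equals sec φ = 1/cos φ.
Along the parallel, k = sec 38.8° = 1/0.7793 = 1.283.
Map distance = 1280 × 1.283 ≈ 1640 km.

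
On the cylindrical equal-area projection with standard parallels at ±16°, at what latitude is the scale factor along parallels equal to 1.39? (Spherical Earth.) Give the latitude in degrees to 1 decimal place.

Cylindrical equal-area (φ₀ = 16°): h = cos φ / cos 16° along meridians, k = cos 16° / cos φ along parallels; h·k = 1.
k = cos φ₀ / cos φ = 1.39  ⇒  cos φ = cos 16° / 1.39 = 0.6916.
φ = arccos(0.6916) ≈ 46.2°.

46.2°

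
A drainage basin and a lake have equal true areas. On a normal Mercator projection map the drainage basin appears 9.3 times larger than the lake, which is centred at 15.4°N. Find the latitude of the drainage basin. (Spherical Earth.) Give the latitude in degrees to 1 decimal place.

On Mercator, (apparent₁)/(apparent₂) = sec²φ₁ / sec²φ₂ when true areas are equal.
cos²φ₂ / cos²φ₁ = 9.3  ⇒  cos φ₁ = cos 15.4° / √9.3 = 0.9641/3.050 = 0.3161.
φ₁ = arccos(0.3161) ≈ 71.6°.

71.6°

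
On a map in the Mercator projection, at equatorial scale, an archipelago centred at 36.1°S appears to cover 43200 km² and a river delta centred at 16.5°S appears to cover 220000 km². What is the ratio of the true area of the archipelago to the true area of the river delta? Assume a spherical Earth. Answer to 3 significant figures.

Mercator's areal exaggeration is sec²φ; hence true area = (apparent area) · cos²φ.
True area of archipelago: 43200 × cos²(36.1°) = 43200 × 0.6528 = 28200 km².
True area of river delta: 220000 × cos²(16.5°) = 220000 × 0.9193 = 202300 km².
Ratio = 28200 / 202300 ≈ 0.139.

0.139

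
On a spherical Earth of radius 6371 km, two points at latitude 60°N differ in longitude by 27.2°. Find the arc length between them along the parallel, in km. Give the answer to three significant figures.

1510 km

Arc length along a parallel = R cos φ · Δλ (with Δλ in radians).
= 6371 × cos 60° × (27.2° × π/180) = 6371 × 0.5000 × 0.4747 ≈ 1510 km.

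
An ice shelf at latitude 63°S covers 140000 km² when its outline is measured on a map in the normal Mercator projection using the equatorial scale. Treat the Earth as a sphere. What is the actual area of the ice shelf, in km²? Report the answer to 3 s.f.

28900 km²

The Mercator projection is conformal; its linear scale factor is the same in every direction and equals sec φ = 1/cos φ.
Areal scale = k² = sec²φ = 1/cos²(63°) = 1/0.4540² = 4.852.
True area = apparent / (areal scale) = 140000 / 4.852 ≈ 28900 km².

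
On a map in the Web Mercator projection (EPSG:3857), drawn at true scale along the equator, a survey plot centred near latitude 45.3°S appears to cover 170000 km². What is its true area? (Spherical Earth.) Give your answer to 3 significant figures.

The Mercator projection is conformal; its linear scale factor is the same in every direction and equals sec φ = 1/cos φ.
Areal scale = k² = sec²φ = 1/cos²(45.3°) = 1/0.7034² = 2.021.
True area = apparent / (areal scale) = 170000 / 2.021 ≈ 84100 km².

84100 km²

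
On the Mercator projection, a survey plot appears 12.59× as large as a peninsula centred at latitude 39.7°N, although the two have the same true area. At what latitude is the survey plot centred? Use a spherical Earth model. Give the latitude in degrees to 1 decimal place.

Mercator areal scale is sec²φ, so apparent-area ratio = sec²φ₁ / sec²φ₂ = cos²φ₂ / cos²φ₁.
cos²φ₂ / cos²φ₁ = 12.59  ⇒  cos φ₁ = cos 39.7° / √12.59 = 0.7694/3.548 = 0.2168.
φ₁ = arccos(0.2168) ≈ 77.5°.

77.5°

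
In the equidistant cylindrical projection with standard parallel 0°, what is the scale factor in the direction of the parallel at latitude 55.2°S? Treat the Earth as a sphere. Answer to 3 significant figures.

In the plate carrée (x = Rλ, y = Rφ), meridians are true-scale (h = 1) and parallels are stretched by k = sec φ.
k = 1/cos 55.2° = 1/0.5707 = 1.752.

1.75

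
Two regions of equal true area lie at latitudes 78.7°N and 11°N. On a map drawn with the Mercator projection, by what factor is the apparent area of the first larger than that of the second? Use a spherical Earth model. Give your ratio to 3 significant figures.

25.1

Mercator is conformal with k = sec φ, so areal scale = k² = sec²φ.
At 78.7°: sec²(78.7°) = 1/0.1959² = 26.05.
At 11°: sec²(11°) = 1/0.9816² = 1.038.
Ratio = 26.05/1.038 = cos²(11°)/cos²(78.7°) ≈ 25.1.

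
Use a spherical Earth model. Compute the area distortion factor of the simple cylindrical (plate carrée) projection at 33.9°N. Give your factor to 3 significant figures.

1.20

In the plate carrée (x = Rλ, y = Rφ), meridians are true-scale (h = 1) and parallels are stretched by k = sec φ.
Areal scale = h·k = 1 × sec φ; at 33.9°, h = 1.000, k = 1.205, so h·k = 1.205.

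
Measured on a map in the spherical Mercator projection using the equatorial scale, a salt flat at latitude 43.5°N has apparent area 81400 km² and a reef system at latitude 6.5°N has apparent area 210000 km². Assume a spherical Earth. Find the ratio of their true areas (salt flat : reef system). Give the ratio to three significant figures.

0.207

On Mercator the areal scale is sec²φ, so true area = apparent × cos²φ.
True area of salt flat: 81400 × cos²(43.5°) = 81400 × 0.5262 = 42830 km².
True area of reef system: 210000 × cos²(6.5°) = 210000 × 0.9872 = 207300 km².
Ratio = 42830 / 207300 ≈ 0.207.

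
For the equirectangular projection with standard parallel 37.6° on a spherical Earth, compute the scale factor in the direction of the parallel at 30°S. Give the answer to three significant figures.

The equidistant cylindrical projection with φ₀ = 37.6° has h = 1 (meridians true) and k = cos φ₀ / cos φ along parallels.
k = cos 37.6° / cos 30° = 0.7923/0.8660 = 0.9149.

0.915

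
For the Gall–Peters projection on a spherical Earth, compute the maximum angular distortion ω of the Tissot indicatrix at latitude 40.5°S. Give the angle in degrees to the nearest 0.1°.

Gall–Peters is a cylindrical equal-area projection with standard parallels at ±45°. A cylindrical equal-area projection with standard parallel φ₀ has meridian scale h = cos φ / cos φ₀ and parallel scale k = cos φ₀ / cos φ (so areas are preserved, h·k = 1).
At 40.5°: h = 1.075, k = 0.9299; principal scales a = 1.075, b = 0.9299.
sin(ω/2) = (a − b)/(a + b) = 0.1455/2.005 = 0.07254, so ω = 2 arcsin(0.07254) ≈ 8.3°.

8.3°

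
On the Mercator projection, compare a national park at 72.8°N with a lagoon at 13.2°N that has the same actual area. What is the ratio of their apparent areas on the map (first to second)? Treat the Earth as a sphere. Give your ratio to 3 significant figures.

10.8

Mercator is conformal with k = sec φ, so areal scale = k² = sec²φ.
At 72.8°: sec²(72.8°) = 1/0.2957² = 11.44.
At 13.2°: sec²(13.2°) = 1/0.9736² = 1.055.
Ratio = 11.44/1.055 = cos²(13.2°)/cos²(72.8°) ≈ 10.8.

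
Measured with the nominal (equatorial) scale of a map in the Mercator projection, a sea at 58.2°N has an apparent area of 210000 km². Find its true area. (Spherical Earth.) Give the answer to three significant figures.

Mercator is conformal, so the point scale is isotropic: h = k = sec φ = 1/cos φ.
Areal scale = k² = sec²φ = 1/cos²(58.2°) = 1/0.5270² = 3.601.
True area = apparent / (areal scale) = 210000 / 3.601 ≈ 58300 km².

58300 km²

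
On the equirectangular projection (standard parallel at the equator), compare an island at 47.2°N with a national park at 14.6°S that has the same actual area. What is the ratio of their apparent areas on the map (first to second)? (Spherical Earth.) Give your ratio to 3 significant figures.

1.42

Plate carrée maps x = Rλ, y = Rφ. The meridian scale is h = 1 and the parallel scale is k = 1/cos φ = sec φ.
Areal scale at 47.2°: h·k = 1.000 × 1.472 = 1.472.
Areal scale at 14.6°: h·k = 1.000 × 1.033 = 1.033.
Ratio = 1.472/1.033 ≈ 1.42.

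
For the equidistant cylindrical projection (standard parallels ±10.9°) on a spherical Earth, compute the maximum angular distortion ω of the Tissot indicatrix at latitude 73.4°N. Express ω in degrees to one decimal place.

The equidistant cylindrical projection with φ₀ = 10.9° has h = 1 (meridians true) and k = cos φ₀ / cos φ along parallels.
At 73.4°: h = 1.000, k = 3.437; principal scales a = 3.437, b = 1.000.
sin(ω/2) = (a − b)/(a + b) = 2.437/4.437 = 0.5493, so ω = 2 arcsin(0.5493) ≈ 66.6°.

66.6°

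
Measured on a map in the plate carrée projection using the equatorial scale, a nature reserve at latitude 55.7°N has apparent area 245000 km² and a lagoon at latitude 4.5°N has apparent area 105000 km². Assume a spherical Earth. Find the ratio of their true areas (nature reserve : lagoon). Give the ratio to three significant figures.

1.32

On the plate carrée, areal scale = h·k = 1 × sec φ, so true area = apparent × cos φ.
True area of nature reserve: 245000 × cos(55.7°) = 245000 × 0.5635 = 138100 km².
True area of lagoon: 105000 × cos(4.5°) = 105000 × 0.9969 = 104700 km².
Ratio = 138100 / 104700 ≈ 1.32.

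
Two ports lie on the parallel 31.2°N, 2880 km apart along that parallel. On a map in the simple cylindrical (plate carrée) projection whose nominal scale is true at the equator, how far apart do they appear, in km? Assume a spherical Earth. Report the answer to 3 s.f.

For the equirectangular projection with φ₀ = 0 (plate carrée), h = 1 along meridians and k = sec φ along parallels.
Along the parallel, k = sec 31.2° = 1/0.8554 = 1.169.
Map distance = 2880 × 1.169 ≈ 3370 km.

3370 km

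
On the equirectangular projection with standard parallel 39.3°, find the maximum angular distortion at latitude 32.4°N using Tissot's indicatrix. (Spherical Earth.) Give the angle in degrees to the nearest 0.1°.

5.0°

With standard parallel φ₀ = 39.3°, the equirectangular projection gives x = Rλ cos φ₀, y = Rφ, so h = 1 and k = cos 39.3° / cos φ.
At 32.4°: h = 1.000, k = 0.9165; principal scales a = 1.000, b = 0.9165.
sin(ω/2) = (a − b)/(a + b) = 0.08348/1.917 = 0.04356, so ω = 2 arcsin(0.04356) ≈ 5.0°.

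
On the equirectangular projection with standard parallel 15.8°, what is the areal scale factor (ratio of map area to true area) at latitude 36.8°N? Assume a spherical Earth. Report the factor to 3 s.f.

1.20

The equidistant cylindrical projection with φ₀ = 15.8° has h = 1 (meridians true) and k = cos φ₀ / cos φ along parallels.
Areal scale = h·k = 1 × cos φ₀ / cos φ; at 36.8°, h = 1.000, k = 1.202, so h·k = 1.202.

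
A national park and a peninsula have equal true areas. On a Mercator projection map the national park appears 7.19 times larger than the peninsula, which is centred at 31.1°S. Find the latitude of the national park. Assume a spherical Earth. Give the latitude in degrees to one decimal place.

71.4°

For equal true areas on Mercator, apparent areas scale as sec²φ, so the ratio is cos²φ₂ / cos²φ₁.
cos²φ₂ / cos²φ₁ = 7.19  ⇒  cos φ₁ = cos 31.1° / √7.19 = 0.8563/2.681 = 0.3193.
φ₁ = arccos(0.3193) ≈ 71.4°.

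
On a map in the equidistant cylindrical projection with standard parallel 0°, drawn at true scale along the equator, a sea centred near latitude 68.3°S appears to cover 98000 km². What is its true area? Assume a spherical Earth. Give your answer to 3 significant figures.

In the plate carrée (x = Rλ, y = Rφ), meridians are true-scale (h = 1) and parallels are stretched by k = sec φ.
Areal scale = h·k = 1 × sec φ; at 68.3°, h = 1.000, k = 2.705, so h·k = 2.705.
True area = apparent / (areal scale) = 98000 / 2.705 ≈ 36200 km².

36200 km²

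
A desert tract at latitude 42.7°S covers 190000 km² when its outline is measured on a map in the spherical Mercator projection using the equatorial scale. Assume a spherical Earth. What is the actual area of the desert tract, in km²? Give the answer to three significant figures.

103000 km²

For Mercator, h = k = sec φ (a conformal cylindrical projection has a single point scale, 1/cos φ).
Areal scale = k² = sec²φ = 1/cos²(42.7°) = 1/0.7349² = 1.852.
True area = apparent / (areal scale) = 190000 / 1.852 ≈ 103000 km².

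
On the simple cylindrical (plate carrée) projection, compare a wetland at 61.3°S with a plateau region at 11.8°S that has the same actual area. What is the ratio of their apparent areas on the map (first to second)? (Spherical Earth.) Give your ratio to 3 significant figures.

2.04

Plate carrée maps x = Rλ, y = Rφ. The meridian scale is h = 1 and the parallel scale is k = 1/cos φ = sec φ.
Areal scale at 61.3°: h·k = 1.000 × 2.082 = 2.082.
Areal scale at 11.8°: h·k = 1.000 × 1.022 = 1.022.
Ratio = 2.082/1.022 ≈ 2.04.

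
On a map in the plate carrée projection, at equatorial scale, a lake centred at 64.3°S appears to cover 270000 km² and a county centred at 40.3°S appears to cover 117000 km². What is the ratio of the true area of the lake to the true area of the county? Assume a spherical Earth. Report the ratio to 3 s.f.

Plate carrée has h = 1 and k = sec φ, giving areal scale sec φ; true area = (apparent area) · cos φ.
True area of lake: 270000 × cos(64.3°) = 270000 × 0.4337 = 117100 km².
True area of county: 117000 × cos(40.3°) = 117000 × 0.7627 = 89230 km².
Ratio = 117100 / 89230 ≈ 1.31.

1.31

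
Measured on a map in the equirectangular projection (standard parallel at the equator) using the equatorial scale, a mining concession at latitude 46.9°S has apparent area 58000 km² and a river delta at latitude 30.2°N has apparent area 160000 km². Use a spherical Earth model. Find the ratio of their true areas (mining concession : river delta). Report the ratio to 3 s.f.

On the plate carrée, areal scale = h·k = 1 × sec φ, so true area = apparent × cos φ.
True area of mining concession: 58000 × cos(46.9°) = 58000 × 0.6833 = 39630 km².
True area of river delta: 160000 × cos(30.2°) = 160000 × 0.8643 = 138300 km².
Ratio = 39630 / 138300 ≈ 0.287.

0.287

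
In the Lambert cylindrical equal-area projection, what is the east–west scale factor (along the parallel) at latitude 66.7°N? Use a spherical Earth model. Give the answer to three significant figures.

The Lambert cylindrical equal-area projection is the cylindrical equal-area projection with its standard parallel at the equator (φ₀ = 0). Cylindrical equal-area (φ₀ = 0°): h = cos φ / cos 0° along meridians, k = cos 0° / cos φ along parallels; h·k = 1.
k = cos 0° / cos 66.7° = 1.000/0.3955 = 2.528.

2.53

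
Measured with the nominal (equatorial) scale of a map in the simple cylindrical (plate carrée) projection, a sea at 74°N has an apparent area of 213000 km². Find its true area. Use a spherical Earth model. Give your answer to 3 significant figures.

Plate carrée maps x = Rλ, y = Rφ. The meridian scale is h = 1 and the parallel scale is k = 1/cos φ = sec φ.
Areal scale = h·k = 1 × sec φ; at 74°, h = 1.000, k = 3.628, so h·k = 3.628.
True area = apparent / (areal scale) = 213000 / 3.628 ≈ 58700 km².

58700 km²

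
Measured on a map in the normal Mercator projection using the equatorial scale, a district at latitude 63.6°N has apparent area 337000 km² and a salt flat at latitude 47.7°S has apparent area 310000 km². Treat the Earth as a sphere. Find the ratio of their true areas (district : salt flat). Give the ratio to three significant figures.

0.474

Mercator's areal exaggeration is sec²φ; hence true area = (apparent area) · cos²φ.
True area of district: 337000 × cos²(63.6°) = 337000 × 0.1977 = 66630 km².
True area of salt flat: 310000 × cos²(47.7°) = 310000 × 0.4529 = 140400 km².
Ratio = 66630 / 140400 ≈ 0.474.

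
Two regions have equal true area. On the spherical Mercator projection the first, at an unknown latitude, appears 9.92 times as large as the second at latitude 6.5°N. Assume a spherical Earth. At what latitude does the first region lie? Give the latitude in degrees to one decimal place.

On Mercator, (apparent₁)/(apparent₂) = sec²φ₁ / sec²φ₂ when true areas are equal.
cos²φ₂ / cos²φ₁ = 9.92  ⇒  cos φ₁ = cos 6.5° / √9.92 = 0.9936/3.150 = 0.3155.
φ₁ = arccos(0.3155) ≈ 71.6°.

71.6°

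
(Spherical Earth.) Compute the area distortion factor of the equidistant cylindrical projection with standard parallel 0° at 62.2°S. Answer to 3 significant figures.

For the equirectangular projection with φ₀ = 0 (plate carrée), h = 1 along meridians and k = sec φ along parallels.
Areal scale = h·k = 1 × sec φ; at 62.2°, h = 1.000, k = 2.144, so h·k = 2.144.

2.14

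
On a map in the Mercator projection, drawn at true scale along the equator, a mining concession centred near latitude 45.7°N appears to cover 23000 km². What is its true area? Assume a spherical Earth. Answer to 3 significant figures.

11200 km²

For Mercator, h = k = sec φ (a conformal cylindrical projection has a single point scale, 1/cos φ).
Areal scale = k² = sec²φ = 1/cos²(45.7°) = 1/0.6984² = 2.050.
True area = apparent / (areal scale) = 23000 / 2.050 ≈ 11200 km².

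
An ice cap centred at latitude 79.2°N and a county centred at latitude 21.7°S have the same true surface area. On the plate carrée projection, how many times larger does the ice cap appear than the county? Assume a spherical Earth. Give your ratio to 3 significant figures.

For the equirectangular projection with φ₀ = 0 (plate carrée), h = 1 along meridians and k = sec φ along parallels.
Areal scale at 79.2°: h·k = 1.000 × 5.337 = 5.337.
Areal scale at 21.7°: h·k = 1.000 × 1.076 = 1.076.
Ratio = 5.337/1.076 ≈ 4.96.

4.96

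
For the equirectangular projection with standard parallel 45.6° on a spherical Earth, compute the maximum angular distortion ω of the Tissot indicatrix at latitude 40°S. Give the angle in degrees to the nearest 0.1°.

5.2°

In the equirectangular projection with standard parallel φ₀ = 45.6° (x = Rλ cos φ₀, y = Rφ), meridians are true-scale (h = 1) and the parallel scale is k = cos φ₀ / cos φ.
At 40°: h = 1.000, k = 0.9133; principal scales a = 1.000, b = 0.9133.
sin(ω/2) = (a − b)/(a + b) = 0.08665/1.913 = 0.04529, so ω = 2 arcsin(0.04529) ≈ 5.2°.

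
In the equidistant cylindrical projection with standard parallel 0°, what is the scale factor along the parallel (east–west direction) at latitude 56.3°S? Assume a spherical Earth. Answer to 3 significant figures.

1.80

In the plate carrée (x = Rλ, y = Rφ), meridians are true-scale (h = 1) and parallels are stretched by k = sec φ.
k = 1/cos 56.3° = 1/0.5548 = 1.802.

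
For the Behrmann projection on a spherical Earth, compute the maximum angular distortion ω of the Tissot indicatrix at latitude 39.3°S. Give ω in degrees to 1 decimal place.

12.9°

Behrmann is a cylindrical equal-area projection with standard parallels at ±30°. Cylindrical equal-area (φ₀ = 30°): h = cos φ / cos 30° along meridians, k = cos 30° / cos φ along parallels; h·k = 1.
At 39.3°: h = 0.8936, k = 1.119; principal scales a = 1.119, b = 0.8936.
sin(ω/2) = (a − b)/(a + b) = 0.2256/2.013 = 0.1121, so ω = 2 arcsin(0.1121) ≈ 12.9°.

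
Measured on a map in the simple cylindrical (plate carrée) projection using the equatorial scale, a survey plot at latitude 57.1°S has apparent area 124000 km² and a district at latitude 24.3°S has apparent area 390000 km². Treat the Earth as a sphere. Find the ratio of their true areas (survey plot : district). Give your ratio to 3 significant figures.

0.189

Plate carrée has h = 1 and k = sec φ, giving areal scale sec φ; true area = (apparent area) · cos φ.
True area of survey plot: 124000 × cos(57.1°) = 124000 × 0.5432 = 67350 km².
True area of district: 390000 × cos(24.3°) = 390000 × 0.9114 = 355400 km².
Ratio = 67350 / 355400 ≈ 0.189.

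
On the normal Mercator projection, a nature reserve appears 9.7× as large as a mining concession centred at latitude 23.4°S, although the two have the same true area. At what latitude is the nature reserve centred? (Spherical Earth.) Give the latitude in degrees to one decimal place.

For equal true areas on Mercator, apparent areas scale as sec²φ, so the ratio is cos²φ₂ / cos²φ₁.
cos²φ₂ / cos²φ₁ = 9.7  ⇒  cos φ₁ = cos 23.4° / √9.7 = 0.9178/3.114 = 0.2947.
φ₁ = arccos(0.2947) ≈ 72.9°.

72.9°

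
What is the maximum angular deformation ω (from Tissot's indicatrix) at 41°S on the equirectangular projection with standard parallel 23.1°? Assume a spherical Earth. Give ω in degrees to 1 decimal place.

With standard parallel φ₀ = 23.1°, the equirectangular projection gives x = Rλ cos φ₀, y = Rφ, so h = 1 and k = cos 23.1° / cos φ.
At 41°: h = 1.000, k = 1.219; principal scales a = 1.219, b = 1.000.
sin(ω/2) = (a − b)/(a + b) = 0.2188/2.219 = 0.09860, so ω = 2 arcsin(0.09860) ≈ 11.3°.

11.3°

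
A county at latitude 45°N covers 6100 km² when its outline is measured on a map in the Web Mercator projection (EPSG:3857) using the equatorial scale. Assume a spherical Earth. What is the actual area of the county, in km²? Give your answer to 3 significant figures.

Mercator is conformal, so the point scale is isotropic: h = k = sec φ = 1/cos φ.
Areal scale = k² = sec²φ = 1/cos²(45°) = 1/0.7071² = 2.000.
True area = apparent / (areal scale) = 6100 / 2.000 ≈ 3050 km².

3050 km²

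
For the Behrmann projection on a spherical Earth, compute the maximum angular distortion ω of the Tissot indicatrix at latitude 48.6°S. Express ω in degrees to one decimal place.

The Behrmann projection is cylindrical equal-area with φ₀ = 30°. A cylindrical equal-area projection with standard parallel φ₀ has meridian scale h = cos φ / cos φ₀ and parallel scale k = cos φ₀ / cos φ (so areas are preserved, h·k = 1).
At 48.6°: h = 0.7636, k = 1.310; principal scales a = 1.310, b = 0.7636.
sin(ω/2) = (a − b)/(a + b) = 0.5459/2.073 = 0.2633, so ω = 2 arcsin(0.2633) ≈ 30.5°.

30.5°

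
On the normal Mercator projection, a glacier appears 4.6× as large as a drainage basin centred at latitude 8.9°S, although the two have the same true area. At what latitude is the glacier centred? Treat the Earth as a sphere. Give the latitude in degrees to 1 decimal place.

Mercator areal scale is sec²φ, so apparent-area ratio = sec²φ₁ / sec²φ₂ = cos²φ₂ / cos²φ₁.
cos²φ₂ / cos²φ₁ = 4.6  ⇒  cos φ₁ = cos 8.9° / √4.6 = 0.9880/2.145 = 0.4606.
φ₁ = arccos(0.4606) ≈ 62.6°.

62.6°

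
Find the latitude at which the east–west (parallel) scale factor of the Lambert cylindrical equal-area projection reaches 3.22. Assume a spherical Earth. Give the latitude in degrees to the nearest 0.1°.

The Lambert cylindrical equal-area projection is the cylindrical equal-area projection with its standard parallel at the equator (φ₀ = 0). Cylindrical equal-area (φ₀ = 0°): h = cos φ / cos 0° along meridians, k = cos 0° / cos φ along parallels; h·k = 1.
k = cos φ₀ / cos φ = 3.22  ⇒  cos φ = cos 0° / 3.22 = 0.3106.
φ = arccos(0.3106) ≈ 71.9°.

71.9°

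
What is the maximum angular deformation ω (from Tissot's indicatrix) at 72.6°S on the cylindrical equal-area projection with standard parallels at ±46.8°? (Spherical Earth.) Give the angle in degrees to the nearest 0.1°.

85.6°

Cylindrical equal-area (φ₀ = 46.8°): h = cos φ / cos 46.8° along meridians, k = cos 46.8° / cos φ along parallels; h·k = 1.
At 72.6°: h = 0.4368, k = 2.289; principal scales a = 2.289, b = 0.4368.
sin(ω/2) = (a − b)/(a + b) = 1.852/2.726 = 0.6795, so ω = 2 arcsin(0.6795) ≈ 85.6°.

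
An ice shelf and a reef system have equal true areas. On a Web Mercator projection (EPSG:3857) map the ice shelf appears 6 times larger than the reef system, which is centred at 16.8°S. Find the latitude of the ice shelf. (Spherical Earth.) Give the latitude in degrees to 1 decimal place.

Mercator areal scale is sec²φ, so apparent-area ratio = sec²φ₁ / sec²φ₂ = cos²φ₂ / cos²φ₁.
cos²φ₂ / cos²φ₁ = 6  ⇒  cos φ₁ = cos 16.8° / √6 = 0.9573/2.449 = 0.3908.
φ₁ = arccos(0.3908) ≈ 67.0°.

67.0°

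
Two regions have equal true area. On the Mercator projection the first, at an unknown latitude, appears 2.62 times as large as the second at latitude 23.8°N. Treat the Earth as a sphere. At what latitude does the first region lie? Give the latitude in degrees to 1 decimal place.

On Mercator, (apparent₁)/(apparent₂) = sec²φ₁ / sec²φ₂ when true areas are equal.
cos²φ₂ / cos²φ₁ = 2.62  ⇒  cos φ₁ = cos 23.8° / √2.62 = 0.9150/1.619 = 0.5653.
φ₁ = arccos(0.5653) ≈ 55.6°.

55.6°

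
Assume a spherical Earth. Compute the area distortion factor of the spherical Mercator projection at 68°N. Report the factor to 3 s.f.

7.13

For Mercator, h = k = sec φ (a conformal cylindrical projection has a single point scale, 1/cos φ).
Areal scale = k² = sec²φ = 1/cos²(68°) = 1/0.3746² = 7.126.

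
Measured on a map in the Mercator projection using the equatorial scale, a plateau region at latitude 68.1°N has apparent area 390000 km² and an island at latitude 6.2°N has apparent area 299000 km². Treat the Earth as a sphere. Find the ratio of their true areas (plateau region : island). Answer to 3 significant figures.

0.184

Mercator's areal exaggeration is sec²φ; hence true area = (apparent area) · cos²φ.
True area of plateau region: 390000 × cos²(68.1°) = 390000 × 0.1391 = 54260 km².
True area of island: 299000 × cos²(6.2°) = 299000 × 0.9883 = 295500 km².
Ratio = 54260 / 295500 ≈ 0.184.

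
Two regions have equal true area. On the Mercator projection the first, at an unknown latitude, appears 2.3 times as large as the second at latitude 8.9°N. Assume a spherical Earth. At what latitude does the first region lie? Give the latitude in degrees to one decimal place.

49.3°

On Mercator, (apparent₁)/(apparent₂) = sec²φ₁ / sec²φ₂ when true areas are equal.
cos²φ₂ / cos²φ₁ = 2.3  ⇒  cos φ₁ = cos 8.9° / √2.3 = 0.9880/1.517 = 0.6514.
φ₁ = arccos(0.6514) ≈ 49.3°.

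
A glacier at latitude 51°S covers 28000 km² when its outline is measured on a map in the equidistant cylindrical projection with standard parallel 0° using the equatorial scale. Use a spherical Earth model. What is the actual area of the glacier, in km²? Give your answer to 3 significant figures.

17600 km²

For the equirectangular projection with φ₀ = 0 (plate carrée), h = 1 along meridians and k = sec φ along parallels.
Areal scale = h·k = 1 × sec φ; at 51°, h = 1.000, k = 1.589, so h·k = 1.589.
True area = apparent / (areal scale) = 28000 / 1.589 ≈ 17600 km².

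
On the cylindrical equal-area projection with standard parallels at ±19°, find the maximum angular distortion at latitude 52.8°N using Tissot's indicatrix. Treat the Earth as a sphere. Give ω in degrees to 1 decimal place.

Cylindrical equal-area (φ₀ = 19°): h = cos φ / cos 19° along meridians, k = cos 19° / cos φ along parallels; h·k = 1.
At 52.8°: h = 0.6394, k = 1.564; principal scales a = 1.564, b = 0.6394.
sin(ω/2) = (a − b)/(a + b) = 0.9244/2.203 = 0.4196, so ω = 2 arcsin(0.4196) ≈ 49.6°.

49.6°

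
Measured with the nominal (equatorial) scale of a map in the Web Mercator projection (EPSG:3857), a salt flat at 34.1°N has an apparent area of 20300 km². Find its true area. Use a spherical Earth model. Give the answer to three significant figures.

13900 km²

For Mercator, h = k = sec φ (a conformal cylindrical projection has a single point scale, 1/cos φ).
Areal scale = k² = sec²φ = 1/cos²(34.1°) = 1/0.8281² = 1.458.
True area = apparent / (areal scale) = 20300 / 1.458 ≈ 13900 km².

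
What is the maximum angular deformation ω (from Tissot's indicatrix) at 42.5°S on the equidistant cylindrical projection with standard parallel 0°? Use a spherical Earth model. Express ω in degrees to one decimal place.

Plate carrée maps x = Rλ, y = Rφ. The meridian scale is h = 1 and the parallel scale is k = 1/cos φ = sec φ.
At 42.5°: h = 1.000, k = 1.356; principal scales a = 1.356, b = 1.000.
sin(ω/2) = (a − b)/(a + b) = 0.3563/2.356 = 0.1512, so ω = 2 arcsin(0.1512) ≈ 17.4°.

17.4°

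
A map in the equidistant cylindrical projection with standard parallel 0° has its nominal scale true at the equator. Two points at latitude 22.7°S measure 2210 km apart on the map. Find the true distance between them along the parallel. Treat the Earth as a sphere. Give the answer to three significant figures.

2040 km

For the equirectangular projection with φ₀ = 0 (plate carrée), h = 1 along meridians and k = sec φ along parallels.
Along the parallel at 22.7°, map distances are exaggerated by k = sec 22.7° = 1.084.
True distance = 2210 / 1.084 = 2210 × cos 22.7° ≈ 2040 km.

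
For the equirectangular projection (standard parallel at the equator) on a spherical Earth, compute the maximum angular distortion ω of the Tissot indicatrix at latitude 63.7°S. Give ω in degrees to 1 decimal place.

In the plate carrée (x = Rλ, y = Rφ), meridians are true-scale (h = 1) and parallels are stretched by k = sec φ.
At 63.7°: h = 1.000, k = 2.257; principal scales a = 2.257, b = 1.000.
sin(ω/2) = (a − b)/(a + b) = 1.257/3.257 = 0.3859, so ω = 2 arcsin(0.3859) ≈ 45.4°.

45.4°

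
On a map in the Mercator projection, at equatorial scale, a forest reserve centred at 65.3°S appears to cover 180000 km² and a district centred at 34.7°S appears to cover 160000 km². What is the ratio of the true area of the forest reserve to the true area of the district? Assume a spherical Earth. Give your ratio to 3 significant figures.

Mercator's areal exaggeration is sec²φ; hence true area = (apparent area) · cos²φ.
True area of forest reserve: 180000 × cos²(65.3°) = 180000 × 0.1746 = 31430 km².
True area of district: 160000 × cos²(34.7°) = 160000 × 0.6759 = 108100 km².
Ratio = 31430 / 108100 ≈ 0.291.

0.291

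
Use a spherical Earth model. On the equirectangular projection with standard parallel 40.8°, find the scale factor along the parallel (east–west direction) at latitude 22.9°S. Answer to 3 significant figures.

In the equirectangular projection with standard parallel φ₀ = 40.8° (x = Rλ cos φ₀, y = Rφ), meridians are true-scale (h = 1) and the parallel scale is k = cos φ₀ / cos φ.
k = cos 40.8° / cos 22.9° = 0.7570/0.9212 = 0.8218.

0.822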